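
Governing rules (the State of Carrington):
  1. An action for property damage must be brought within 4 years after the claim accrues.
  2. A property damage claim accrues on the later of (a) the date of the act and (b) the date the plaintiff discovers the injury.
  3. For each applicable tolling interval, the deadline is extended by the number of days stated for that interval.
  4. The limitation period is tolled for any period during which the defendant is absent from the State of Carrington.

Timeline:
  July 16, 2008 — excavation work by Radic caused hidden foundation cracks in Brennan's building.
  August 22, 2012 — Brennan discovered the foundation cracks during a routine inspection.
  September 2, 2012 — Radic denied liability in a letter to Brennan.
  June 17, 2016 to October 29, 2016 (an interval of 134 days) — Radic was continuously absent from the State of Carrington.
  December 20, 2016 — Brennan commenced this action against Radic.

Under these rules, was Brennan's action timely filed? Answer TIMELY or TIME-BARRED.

TIMELY

Because discovery on August 22, 2012 post-dates the July 16, 2008 act, accrual under the later-of rule falls on August 22, 2012.
4 years from August 22, 2012 is August 22, 2016.
Because the defendant's absence from the jurisdiction ran from June 17, 2016 to October 29, 2016, the deadline is extended by 134 days to January 3, 2017.
Nothing else in the chronology tolls or restarts the period.
Brennan filed on December 20, 2016, before the January 3, 2017 deadline, so the action is timely.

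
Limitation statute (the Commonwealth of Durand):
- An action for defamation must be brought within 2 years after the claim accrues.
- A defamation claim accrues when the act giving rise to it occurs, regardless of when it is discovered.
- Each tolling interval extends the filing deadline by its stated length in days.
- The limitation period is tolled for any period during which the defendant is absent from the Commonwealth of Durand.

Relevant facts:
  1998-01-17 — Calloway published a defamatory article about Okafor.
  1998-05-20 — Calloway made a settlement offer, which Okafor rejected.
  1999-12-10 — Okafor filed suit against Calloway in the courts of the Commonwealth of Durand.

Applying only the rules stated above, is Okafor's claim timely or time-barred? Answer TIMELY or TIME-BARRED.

The claim accrued on 1998-01-17, when the wrongful act occurred.
Adding the 2 years base period to 1998-01-17 gives a deadline of 2000-01-17, before any tolling.
None of the other events listed affects the running of the period under the stated rules.
Filing on 1999-12-10 beat the 2000-01-17 deadline — the action is timely.

TIMELY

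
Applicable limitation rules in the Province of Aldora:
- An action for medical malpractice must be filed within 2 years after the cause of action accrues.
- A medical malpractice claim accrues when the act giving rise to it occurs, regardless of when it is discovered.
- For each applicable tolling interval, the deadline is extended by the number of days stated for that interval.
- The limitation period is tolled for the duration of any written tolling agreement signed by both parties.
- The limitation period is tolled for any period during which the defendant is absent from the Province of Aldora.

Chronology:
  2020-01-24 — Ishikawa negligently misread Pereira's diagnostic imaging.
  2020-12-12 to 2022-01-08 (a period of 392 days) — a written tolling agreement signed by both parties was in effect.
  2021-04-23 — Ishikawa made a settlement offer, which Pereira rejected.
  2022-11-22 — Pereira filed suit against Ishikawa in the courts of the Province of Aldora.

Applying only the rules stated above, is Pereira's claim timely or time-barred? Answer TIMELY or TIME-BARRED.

TIMELY

The limitation period began to run on 2020-01-24.
2 years from 2020-01-24 is 2022-01-24.
The written tolling agreement from 2020-12-12 to 2022-01-08 tolled the period for 392 days, extending the deadline to 2023-02-20.
None of the other events listed affects the running of the period under the stated rules.
Filing on 2022-11-22 beat the 2023-02-20 deadline — the action is timely.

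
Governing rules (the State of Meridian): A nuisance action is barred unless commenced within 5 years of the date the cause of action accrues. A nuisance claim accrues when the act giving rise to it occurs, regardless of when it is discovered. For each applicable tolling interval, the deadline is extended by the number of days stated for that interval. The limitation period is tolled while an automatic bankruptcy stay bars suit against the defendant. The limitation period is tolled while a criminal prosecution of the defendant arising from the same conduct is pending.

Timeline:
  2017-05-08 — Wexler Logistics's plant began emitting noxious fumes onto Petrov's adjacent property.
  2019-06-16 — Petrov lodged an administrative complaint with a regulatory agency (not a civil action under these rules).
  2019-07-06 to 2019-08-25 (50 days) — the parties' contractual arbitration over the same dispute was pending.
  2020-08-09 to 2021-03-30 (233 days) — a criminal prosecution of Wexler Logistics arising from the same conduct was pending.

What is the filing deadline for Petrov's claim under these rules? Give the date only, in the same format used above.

The claim accrued on 2017-05-08, when the wrongful act occurred.
5 years from 2017-05-08 is 2022-05-08.
The pending criminal prosecution from 2020-08-09 to 2021-03-30 tolled the period for 233 days, extending the deadline to 2022-12-27.
Although a pending arbitration ran from 2019-07-06 to 2019-08-25, the stated rules do not make that a tolling event, so it is disregarded.
Nothing else in the chronology tolls or restarts the period.

2022-12-27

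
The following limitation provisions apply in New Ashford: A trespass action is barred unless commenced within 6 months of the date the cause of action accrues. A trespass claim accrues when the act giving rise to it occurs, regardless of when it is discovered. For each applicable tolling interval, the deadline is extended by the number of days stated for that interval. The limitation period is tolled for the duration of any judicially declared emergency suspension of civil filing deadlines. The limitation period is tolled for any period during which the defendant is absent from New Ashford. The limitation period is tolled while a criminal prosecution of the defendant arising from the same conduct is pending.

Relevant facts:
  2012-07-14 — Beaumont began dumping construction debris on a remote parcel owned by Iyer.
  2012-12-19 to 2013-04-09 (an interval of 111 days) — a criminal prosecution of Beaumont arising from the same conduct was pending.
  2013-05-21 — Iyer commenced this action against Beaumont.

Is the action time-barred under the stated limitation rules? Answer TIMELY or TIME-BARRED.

The limitation period began to run on 2012-07-14.
The untolled deadline — 6 months after 2012-07-14 — is 2013-01-14.
Because the pending criminal prosecution ran from 2012-12-19 to 2013-04-09, the deadline is extended by 111 days to 2013-05-05.
The 2013-05-21 filing falls after the 2013-05-05 deadline; the claim is time-barred.

TIME-BARRED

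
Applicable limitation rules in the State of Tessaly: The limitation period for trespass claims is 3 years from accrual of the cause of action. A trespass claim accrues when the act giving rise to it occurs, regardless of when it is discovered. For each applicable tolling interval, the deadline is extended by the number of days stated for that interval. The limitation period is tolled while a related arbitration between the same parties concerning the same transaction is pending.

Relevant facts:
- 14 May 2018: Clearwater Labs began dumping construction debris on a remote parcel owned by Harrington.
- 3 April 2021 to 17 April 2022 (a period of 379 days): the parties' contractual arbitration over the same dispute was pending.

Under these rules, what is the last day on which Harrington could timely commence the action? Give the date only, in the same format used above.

The claim accrued on 14 May 2018, when the wrongful act occurred.
3 years from 14 May 2018 is 14 May 2021.
The period was tolled for 379 days by the pending related arbitration (3 April 2021 to 17 April 2022), pushing the deadline to 28 May 2022.

28 May 2022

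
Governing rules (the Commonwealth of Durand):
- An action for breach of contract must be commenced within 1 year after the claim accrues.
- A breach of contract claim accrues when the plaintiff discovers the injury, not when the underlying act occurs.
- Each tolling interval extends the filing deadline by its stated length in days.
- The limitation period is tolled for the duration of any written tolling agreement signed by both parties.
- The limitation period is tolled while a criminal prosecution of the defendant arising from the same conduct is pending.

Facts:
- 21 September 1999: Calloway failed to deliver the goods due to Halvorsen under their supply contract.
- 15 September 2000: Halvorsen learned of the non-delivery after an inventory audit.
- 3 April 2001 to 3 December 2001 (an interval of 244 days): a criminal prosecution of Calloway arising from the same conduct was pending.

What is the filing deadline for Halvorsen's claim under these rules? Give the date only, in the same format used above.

17 May 2002

Under the discovery rule, the claim accrued on 15 September 2000, when Halvorsen discovered the injury — not on the 21 September 1999 date of the underlying act.
The untolled deadline — 1 year after 15 September 2000 — is 15 September 2001.
The period was tolled for 244 days by the pending criminal prosecution (3 April 2001 to 3 December 2001), pushing the deadline to 17 May 2002.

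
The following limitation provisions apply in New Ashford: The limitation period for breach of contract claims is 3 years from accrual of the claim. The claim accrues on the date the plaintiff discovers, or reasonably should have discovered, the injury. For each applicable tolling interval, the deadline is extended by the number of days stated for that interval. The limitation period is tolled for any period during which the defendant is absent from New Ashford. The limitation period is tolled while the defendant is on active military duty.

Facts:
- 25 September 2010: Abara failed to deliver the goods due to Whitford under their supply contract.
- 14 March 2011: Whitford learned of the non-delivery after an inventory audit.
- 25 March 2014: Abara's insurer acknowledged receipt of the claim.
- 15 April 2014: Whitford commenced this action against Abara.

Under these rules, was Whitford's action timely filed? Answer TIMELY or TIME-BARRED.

TIME-BARRED

The claim did not accrue until Whitford discovered the injury on 14 March 2011; the 25 September 2010 act date does not start the clock under the stated rule.
3 years from 14 March 2011 is 14 March 2014.
Nothing else in the chronology tolls or restarts the period.
Whitford filed on 15 April 2014, after the 14 March 2014 deadline, so the action is time-barred.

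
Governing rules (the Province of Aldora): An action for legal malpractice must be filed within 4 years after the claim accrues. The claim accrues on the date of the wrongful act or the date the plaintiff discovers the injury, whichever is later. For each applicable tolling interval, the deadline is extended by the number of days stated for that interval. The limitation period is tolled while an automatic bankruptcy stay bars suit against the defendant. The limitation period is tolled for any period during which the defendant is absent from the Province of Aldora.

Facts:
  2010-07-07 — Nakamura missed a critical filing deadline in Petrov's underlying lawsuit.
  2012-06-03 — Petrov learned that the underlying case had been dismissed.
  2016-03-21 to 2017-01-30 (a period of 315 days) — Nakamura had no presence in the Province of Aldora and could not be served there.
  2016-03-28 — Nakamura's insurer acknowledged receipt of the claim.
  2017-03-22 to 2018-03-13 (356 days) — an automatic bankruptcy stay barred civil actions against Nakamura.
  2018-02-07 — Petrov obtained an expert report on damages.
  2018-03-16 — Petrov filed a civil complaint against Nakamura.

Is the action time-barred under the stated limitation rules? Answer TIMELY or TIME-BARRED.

The claim accrued on 2012-06-03 — the later of the 2010-07-07 act and the 2012-06-03 discovery.
4 years from 2012-06-03 is 2016-06-03.
Because the defendant's absence from the jurisdiction ran from 2016-03-21 to 2017-01-30, the deadline is extended by 315 days to 2017-04-14.
Because the automatic bankruptcy stay ran from 2017-03-22 to 2018-03-13, the deadline is extended by 356 days to 2018-04-05.
None of the other events listed affects the running of the period under the stated rules.
Filing on 2018-03-16 beat the 2018-04-05 deadline — the action is timely.

TIMELY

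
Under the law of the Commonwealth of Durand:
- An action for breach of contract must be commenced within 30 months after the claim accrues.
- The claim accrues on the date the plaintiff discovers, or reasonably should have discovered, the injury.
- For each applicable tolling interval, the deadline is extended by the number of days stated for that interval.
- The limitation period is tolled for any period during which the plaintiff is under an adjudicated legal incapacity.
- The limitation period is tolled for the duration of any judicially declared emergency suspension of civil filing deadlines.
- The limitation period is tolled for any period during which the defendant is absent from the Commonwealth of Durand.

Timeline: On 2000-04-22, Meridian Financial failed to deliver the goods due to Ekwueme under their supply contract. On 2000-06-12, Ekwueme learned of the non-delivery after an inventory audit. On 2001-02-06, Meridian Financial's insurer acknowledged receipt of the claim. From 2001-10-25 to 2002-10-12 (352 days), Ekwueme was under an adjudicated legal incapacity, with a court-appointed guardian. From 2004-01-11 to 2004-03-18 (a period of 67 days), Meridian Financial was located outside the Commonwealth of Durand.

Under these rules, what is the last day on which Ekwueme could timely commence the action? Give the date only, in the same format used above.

2003-11-29

The claim did not accrue until Ekwueme discovered the injury on 2000-06-12; the 2000-04-22 act date does not start the clock under the stated rule.
30 months from 2000-06-12 is 2002-12-12.
The period was tolled for 352 days by the plaintiff's legal incapacity (2001-10-25 to 2002-10-12), pushing the deadline to 2003-11-29.
The defendant's absence from the jurisdiction starting 2004-01-11 came too late — the period had run on 2003-11-29 — and so does not extend the deadline.
None of the other events listed affects the running of the period under the stated rules.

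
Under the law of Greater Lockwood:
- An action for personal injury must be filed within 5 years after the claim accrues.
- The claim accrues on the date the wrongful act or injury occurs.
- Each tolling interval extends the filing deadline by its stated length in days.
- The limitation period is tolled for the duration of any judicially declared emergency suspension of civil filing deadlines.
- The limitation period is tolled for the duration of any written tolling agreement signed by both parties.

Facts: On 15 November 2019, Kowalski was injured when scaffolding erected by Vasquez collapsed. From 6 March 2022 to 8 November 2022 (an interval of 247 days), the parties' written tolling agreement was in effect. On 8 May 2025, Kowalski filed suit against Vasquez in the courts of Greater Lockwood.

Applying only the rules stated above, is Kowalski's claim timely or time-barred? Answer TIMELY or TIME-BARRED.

TIMELY

The claim accrued on 15 November 2019, the date of the act.
Adding the 5 years base period to 15 November 2019 gives a deadline of 15 November 2024, before any tolling.
Because the written tolling agreement ran from 6 March 2022 to 8 November 2022, the deadline is extended by 247 days to 20 July 2025.
The 8 May 2025 filing precedes the 20 July 2025 deadline; the claim is timely.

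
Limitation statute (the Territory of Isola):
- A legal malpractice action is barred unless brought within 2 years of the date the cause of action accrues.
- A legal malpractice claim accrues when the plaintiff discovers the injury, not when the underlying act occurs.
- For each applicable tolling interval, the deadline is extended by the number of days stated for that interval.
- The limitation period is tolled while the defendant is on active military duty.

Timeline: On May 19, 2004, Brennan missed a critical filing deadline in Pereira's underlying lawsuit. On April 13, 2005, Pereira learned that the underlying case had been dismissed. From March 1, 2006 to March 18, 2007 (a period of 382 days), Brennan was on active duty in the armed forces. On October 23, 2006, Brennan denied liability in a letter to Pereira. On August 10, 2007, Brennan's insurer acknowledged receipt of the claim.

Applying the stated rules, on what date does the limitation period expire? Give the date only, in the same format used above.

Accrual is tied to discovery, so the period began on April 13, 2005 rather than on May 19, 2004 when the act occurred.
The untolled deadline — 2 years after April 13, 2005 — is April 13, 2007.
Because the defendant's active military service ran from March 1, 2006 to March 18, 2007, the deadline is extended by 382 days to April 29, 2008.
None of the other events listed affects the running of the period under the stated rules.

April 29, 2008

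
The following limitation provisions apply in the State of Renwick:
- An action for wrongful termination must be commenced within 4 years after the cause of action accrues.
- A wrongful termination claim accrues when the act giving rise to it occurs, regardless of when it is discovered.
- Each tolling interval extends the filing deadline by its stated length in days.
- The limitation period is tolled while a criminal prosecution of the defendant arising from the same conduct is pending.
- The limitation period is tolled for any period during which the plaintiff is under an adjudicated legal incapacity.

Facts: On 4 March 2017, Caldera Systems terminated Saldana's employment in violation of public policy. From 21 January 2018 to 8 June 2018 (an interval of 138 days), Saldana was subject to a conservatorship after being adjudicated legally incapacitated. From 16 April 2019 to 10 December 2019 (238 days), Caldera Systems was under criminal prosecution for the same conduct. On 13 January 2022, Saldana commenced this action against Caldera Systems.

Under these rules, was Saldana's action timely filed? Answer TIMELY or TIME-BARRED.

TIMELY

The cause of action accrued on 4 March 2017, the date of the act.
Adding the 4 years base period to 4 March 2017 gives a deadline of 4 March 2021, before any tolling.
The period was tolled for 138 days by the plaintiff's legal incapacity (21 January 2018 to 8 June 2018), pushing the deadline to 20 July 2021.
Because the pending criminal prosecution ran from 16 April 2019 to 10 December 2019, the deadline is extended by 238 days to 15 March 2022.
Saldana filed on 13 January 2022, before the 15 March 2022 deadline, so the action is timely.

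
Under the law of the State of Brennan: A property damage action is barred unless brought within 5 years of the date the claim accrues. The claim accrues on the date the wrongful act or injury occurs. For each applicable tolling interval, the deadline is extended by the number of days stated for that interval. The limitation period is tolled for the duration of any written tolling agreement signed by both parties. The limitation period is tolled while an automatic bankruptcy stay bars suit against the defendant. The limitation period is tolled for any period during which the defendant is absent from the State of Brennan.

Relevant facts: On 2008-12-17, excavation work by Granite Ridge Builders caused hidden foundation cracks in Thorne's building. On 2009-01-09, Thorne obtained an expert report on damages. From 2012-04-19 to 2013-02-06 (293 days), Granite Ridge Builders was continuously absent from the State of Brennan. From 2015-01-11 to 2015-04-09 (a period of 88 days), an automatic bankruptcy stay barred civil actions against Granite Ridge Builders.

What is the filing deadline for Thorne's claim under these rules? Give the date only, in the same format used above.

The claim accrued on 2008-12-17, when the wrongful act occurred.
Adding the 5 years base period to 2008-12-17 gives a deadline of 2013-12-17, before any tolling.
Because the defendant's absence from the jurisdiction ran from 2012-04-19 to 2013-02-06, the deadline is extended by 293 days to 2014-10-06.
By the time the automatic bankruptcy stay began on 2015-01-11, the limitation period had already expired on 2014-10-06; that interval cannot revive it.
Nothing else in the chronology tolls or restarts the period.

2014-10-06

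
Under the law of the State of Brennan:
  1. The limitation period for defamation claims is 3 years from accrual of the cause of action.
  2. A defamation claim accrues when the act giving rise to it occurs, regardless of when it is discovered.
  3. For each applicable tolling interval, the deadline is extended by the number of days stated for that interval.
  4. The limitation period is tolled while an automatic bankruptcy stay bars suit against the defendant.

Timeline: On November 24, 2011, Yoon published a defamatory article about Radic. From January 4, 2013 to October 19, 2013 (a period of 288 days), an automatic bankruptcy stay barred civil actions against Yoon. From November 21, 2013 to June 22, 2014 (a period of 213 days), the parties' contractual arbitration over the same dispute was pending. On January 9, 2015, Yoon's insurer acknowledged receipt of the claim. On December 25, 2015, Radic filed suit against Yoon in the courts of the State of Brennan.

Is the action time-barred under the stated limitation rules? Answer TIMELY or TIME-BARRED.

TIME-BARRED

The limitation period began to run on November 24, 2011.
The untolled deadline — 3 years after November 24, 2011 — is November 24, 2014.
The period was tolled for 288 days by the automatic bankruptcy stay (January 4, 2013 to October 19, 2013), pushing the deadline to September 8, 2015.
The pending related arbitration from November 21, 2013 to June 22, 2014 does not toll the period, because no stated rule makes a pending arbitration a tolling event.
The other events in the timeline have no effect on the limitation period under the stated rules.
The December 25, 2015 filing falls after the September 8, 2015 deadline; the claim is time-barred.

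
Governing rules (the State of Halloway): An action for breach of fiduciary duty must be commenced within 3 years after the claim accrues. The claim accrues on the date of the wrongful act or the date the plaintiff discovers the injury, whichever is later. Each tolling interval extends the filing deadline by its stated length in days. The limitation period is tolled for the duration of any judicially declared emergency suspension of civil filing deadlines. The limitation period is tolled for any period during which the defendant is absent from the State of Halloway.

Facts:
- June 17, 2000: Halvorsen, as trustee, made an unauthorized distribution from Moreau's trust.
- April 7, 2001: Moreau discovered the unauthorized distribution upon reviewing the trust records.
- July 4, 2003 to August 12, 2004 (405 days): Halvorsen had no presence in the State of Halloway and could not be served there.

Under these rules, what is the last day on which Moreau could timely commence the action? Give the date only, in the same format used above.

The claim accrued on April 7, 2001 — the later of the June 17, 2000 act and the April 7, 2001 discovery.
The untolled deadline — 3 years after April 7, 2001 — is April 7, 2004.
Because the defendant's absence from the jurisdiction ran from July 4, 2003 to August 12, 2004, the deadline is extended by 405 days to May 17, 2005.

May 17, 2005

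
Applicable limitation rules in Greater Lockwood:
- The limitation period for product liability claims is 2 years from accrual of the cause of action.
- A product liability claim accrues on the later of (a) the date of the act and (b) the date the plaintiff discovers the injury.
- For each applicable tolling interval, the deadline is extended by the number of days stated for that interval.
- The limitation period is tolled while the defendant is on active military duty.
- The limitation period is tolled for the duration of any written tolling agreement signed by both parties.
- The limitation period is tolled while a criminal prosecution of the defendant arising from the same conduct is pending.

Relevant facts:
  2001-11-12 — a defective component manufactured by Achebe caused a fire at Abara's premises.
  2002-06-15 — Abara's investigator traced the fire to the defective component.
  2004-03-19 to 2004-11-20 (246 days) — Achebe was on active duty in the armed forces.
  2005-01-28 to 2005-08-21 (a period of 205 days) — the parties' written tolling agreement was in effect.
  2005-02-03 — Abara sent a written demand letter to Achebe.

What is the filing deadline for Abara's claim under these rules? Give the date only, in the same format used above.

The claim accrued on 2002-06-15 — the later of the 2001-11-12 act and the 2002-06-15 discovery.
2 years from 2002-06-15 is 2004-06-15.
The period was tolled for 246 days by the defendant's active military service (2004-03-19 to 2004-11-20), pushing the deadline to 2005-02-16.
The period was tolled for 205 days by the written tolling agreement (2005-01-28 to 2005-08-21), pushing the deadline to 2005-09-09.
None of the other events listed affects the running of the period under the stated rules.

2005-09-09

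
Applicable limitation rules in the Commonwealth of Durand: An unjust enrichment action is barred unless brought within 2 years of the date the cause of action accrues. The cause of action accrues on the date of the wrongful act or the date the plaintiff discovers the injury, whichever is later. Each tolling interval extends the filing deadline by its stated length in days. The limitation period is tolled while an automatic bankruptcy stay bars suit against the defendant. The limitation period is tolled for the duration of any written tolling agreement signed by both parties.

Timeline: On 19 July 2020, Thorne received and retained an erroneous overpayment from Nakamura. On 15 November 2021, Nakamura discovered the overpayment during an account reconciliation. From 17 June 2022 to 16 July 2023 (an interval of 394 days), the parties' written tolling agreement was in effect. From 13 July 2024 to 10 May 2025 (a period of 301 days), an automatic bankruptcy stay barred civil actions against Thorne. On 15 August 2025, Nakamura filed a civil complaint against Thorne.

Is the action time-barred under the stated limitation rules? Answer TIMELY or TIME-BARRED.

TIMELY

Because discovery on 15 November 2021 post-dates the 19 July 2020 act, accrual under the later-of rule falls on 15 November 2021.
Adding the 2 years base period to 15 November 2021 gives a deadline of 15 November 2023, before any tolling.
The written tolling agreement from 17 June 2022 to 16 July 2023 tolled the period for 394 days, extending the deadline to 13 December 2024.
Because the automatic bankruptcy stay ran from 13 July 2024 to 10 May 2025, the deadline is extended by 301 days to 10 October 2025.
Nakamura filed on 15 August 2025, before the 10 October 2025 deadline, so the action is timely.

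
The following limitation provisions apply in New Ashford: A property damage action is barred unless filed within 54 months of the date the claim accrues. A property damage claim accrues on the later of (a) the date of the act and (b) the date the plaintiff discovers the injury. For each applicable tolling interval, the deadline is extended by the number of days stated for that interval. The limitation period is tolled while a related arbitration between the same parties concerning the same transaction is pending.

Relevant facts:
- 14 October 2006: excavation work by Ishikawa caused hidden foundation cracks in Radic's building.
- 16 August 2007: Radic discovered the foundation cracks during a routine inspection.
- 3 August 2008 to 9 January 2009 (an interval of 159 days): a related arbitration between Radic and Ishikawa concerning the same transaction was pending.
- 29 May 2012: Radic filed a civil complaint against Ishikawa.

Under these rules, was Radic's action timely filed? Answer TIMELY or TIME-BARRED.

Taking the later of the act (14 October 2006) and discovery (16 August 2007), the claim accrued on 16 August 2007.
54 months from 16 August 2007 is 16 February 2012.
The period was tolled for 159 days by the pending related arbitration (3 August 2008 to 9 January 2009), pushing the deadline to 24 July 2012.
The 29 May 2012 filing precedes the 24 July 2012 deadline; the claim is timely.

TIMELY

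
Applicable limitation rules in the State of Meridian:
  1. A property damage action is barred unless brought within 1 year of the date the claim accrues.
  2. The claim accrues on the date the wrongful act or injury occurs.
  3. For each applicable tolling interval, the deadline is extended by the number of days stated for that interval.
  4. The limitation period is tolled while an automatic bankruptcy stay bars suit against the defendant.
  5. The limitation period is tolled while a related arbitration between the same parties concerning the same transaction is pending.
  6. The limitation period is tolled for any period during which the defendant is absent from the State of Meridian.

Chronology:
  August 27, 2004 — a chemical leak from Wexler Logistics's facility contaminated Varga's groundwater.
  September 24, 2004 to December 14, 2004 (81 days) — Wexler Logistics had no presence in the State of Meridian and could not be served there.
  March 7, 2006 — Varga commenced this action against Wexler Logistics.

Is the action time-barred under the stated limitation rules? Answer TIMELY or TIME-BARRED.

TIME-BARRED

The claim accrued on August 27, 2004, when the wrongful act occurred.
The untolled deadline — 1 year after August 27, 2004 — is August 27, 2005.
Because the defendant's absence from the jurisdiction ran from September 24, 2004 to December 14, 2004, the deadline is extended by 81 days to November 16, 2005.
Filing on March 7, 2006 missed the November 16, 2005 deadline — the action is time-barred.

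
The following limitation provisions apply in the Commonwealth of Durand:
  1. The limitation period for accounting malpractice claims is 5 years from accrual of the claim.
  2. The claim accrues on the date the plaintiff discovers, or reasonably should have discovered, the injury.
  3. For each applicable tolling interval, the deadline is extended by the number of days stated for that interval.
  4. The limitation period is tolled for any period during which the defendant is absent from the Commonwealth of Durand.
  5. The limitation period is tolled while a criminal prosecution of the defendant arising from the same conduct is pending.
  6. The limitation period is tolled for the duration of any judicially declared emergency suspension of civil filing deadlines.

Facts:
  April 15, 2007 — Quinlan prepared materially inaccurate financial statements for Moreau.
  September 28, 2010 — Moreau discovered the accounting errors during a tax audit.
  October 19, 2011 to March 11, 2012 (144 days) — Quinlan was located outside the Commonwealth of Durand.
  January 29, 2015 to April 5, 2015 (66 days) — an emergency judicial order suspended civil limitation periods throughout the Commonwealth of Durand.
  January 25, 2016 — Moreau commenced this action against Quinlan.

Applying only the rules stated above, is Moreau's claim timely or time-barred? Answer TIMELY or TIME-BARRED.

TIMELY

Accrual is tied to discovery, so the period began on September 28, 2010 rather than on April 15, 2007 when the act occurred.
Adding the 5 years base period to September 28, 2010 gives a deadline of September 28, 2015, before any tolling.
Because the defendant's absence from the jurisdiction ran from October 19, 2011 to March 11, 2012, the deadline is extended by 144 days to February 19, 2016.
The period was tolled for 66 days by the emergency suspension of filing deadlines (January 29, 2015 to April 5, 2015), pushing the deadline to April 25, 2016.
Filing on January 25, 2016 beat the April 25, 2016 deadline — the action is timely.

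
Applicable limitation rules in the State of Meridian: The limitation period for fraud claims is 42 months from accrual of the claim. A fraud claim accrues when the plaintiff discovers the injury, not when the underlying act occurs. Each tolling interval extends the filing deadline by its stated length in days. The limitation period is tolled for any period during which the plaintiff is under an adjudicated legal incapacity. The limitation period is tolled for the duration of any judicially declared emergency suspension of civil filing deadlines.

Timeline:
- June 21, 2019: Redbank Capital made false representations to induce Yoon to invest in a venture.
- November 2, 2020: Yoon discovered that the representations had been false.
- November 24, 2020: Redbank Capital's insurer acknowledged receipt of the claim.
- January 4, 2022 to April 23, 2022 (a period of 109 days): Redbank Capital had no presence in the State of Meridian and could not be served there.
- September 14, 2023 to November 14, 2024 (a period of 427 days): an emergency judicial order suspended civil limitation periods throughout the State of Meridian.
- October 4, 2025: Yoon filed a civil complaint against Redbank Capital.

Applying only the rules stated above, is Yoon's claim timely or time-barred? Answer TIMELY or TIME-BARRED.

Under the discovery rule, the claim accrued on November 2, 2020, when Yoon discovered the injury — not on the June 21, 2019 date of the underlying act.
Adding the 42 months base period to November 2, 2020 gives a deadline of May 2, 2024, before any tolling.
Because the emergency suspension of filing deadlines ran from September 14, 2023 to November 14, 2024, the deadline is extended by 427 days to July 3, 2025.
No stated provision tolls the period for the defendant's absence, so the interval from January 4, 2022 to April 23, 2022 has no effect on the deadline.
Nothing else in the chronology tolls or restarts the period.
Filing on October 4, 2025 missed the July 3, 2025 deadline — the action is time-barred.

TIME-BARRED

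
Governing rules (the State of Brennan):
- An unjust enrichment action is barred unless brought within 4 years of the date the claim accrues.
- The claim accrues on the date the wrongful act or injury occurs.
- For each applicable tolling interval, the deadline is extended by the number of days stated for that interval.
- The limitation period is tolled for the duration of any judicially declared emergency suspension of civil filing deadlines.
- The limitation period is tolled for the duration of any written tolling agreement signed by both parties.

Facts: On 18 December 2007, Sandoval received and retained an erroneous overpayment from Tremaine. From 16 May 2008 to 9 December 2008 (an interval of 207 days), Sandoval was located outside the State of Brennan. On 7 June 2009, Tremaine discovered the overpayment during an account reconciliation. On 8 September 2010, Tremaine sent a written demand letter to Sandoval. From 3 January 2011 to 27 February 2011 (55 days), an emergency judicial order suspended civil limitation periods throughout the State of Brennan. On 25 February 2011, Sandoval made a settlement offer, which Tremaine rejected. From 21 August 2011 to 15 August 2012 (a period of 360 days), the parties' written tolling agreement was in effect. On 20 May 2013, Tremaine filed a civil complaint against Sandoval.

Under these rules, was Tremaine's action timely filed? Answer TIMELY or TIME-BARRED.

TIME-BARRED

Accrual is governed by the date of the act, so the period began to run on 18 December 2007; the later discovery on 7 June 2009 is irrelevant under the stated rule.
The untolled deadline — 4 years after 18 December 2007 — is 18 December 2011.
The emergency suspension of filing deadlines from 3 January 2011 to 27 February 2011 tolled the period for 55 days, extending the deadline to 11 February 2012.
Because the written tolling agreement ran from 21 August 2011 to 15 August 2012, the deadline is extended by 360 days to 5 February 2013.
Although the defendant's absence ran from 16 May 2008 to 9 December 2008, the stated rules do not make that a tolling event, so it is disregarded.
Nothing else in the chronology tolls or restarts the period.
The 20 May 2013 filing falls after the 5 February 2013 deadline; the claim is time-barred.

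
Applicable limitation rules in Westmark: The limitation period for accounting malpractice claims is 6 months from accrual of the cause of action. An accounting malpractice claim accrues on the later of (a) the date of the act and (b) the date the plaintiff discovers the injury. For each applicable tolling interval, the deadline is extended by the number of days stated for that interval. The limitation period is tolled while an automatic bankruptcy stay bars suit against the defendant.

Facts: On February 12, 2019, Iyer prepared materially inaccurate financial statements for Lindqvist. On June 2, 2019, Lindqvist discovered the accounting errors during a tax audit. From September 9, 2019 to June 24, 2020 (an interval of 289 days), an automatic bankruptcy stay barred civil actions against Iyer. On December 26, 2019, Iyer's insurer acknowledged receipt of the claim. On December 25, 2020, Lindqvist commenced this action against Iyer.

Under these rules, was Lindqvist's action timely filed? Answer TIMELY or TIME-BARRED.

The claim accrued on June 2, 2019 — the later of the February 12, 2019 act and the June 2, 2019 discovery.
The untolled deadline — 6 months after June 2, 2019 — is December 2, 2019.
The period was tolled for 289 days by the automatic bankruptcy stay (September 9, 2019 to June 24, 2020), pushing the deadline to September 16, 2020.
Nothing else in the chronology tolls or restarts the period.
Filing on December 25, 2020 missed the September 16, 2020 deadline — the action is time-barred.

TIME-BARRED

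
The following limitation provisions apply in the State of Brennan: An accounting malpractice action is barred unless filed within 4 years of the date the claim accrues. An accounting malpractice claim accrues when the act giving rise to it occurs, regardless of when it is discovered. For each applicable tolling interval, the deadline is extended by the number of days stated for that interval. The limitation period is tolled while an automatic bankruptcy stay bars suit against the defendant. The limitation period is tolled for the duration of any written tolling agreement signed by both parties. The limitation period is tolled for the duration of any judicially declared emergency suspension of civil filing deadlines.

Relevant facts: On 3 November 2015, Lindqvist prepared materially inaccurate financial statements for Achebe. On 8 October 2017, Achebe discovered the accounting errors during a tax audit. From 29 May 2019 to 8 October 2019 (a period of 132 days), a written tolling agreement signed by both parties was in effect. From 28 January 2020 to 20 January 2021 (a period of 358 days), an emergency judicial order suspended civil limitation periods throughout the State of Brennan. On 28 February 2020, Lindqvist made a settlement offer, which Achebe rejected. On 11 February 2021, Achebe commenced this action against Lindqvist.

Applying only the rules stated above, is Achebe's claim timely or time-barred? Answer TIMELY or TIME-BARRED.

The claim accrued on 3 November 2015, when the wrongful act occurred; under the stated occurrence rule the 8 October 2017 discovery does not delay accrual.
The untolled deadline — 4 years after 3 November 2015 — is 3 November 2019.
The written tolling agreement from 29 May 2019 to 8 October 2019 tolled the period for 132 days, extending the deadline to 14 March 2020.
Because the emergency suspension of filing deadlines ran from 28 January 2020 to 20 January 2021, the deadline is extended by 358 days to 7 March 2021.
None of the other events listed affects the running of the period under the stated rules.
Filing on 11 February 2021 beat the 7 March 2021 deadline — the action is timely.

TIMELY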